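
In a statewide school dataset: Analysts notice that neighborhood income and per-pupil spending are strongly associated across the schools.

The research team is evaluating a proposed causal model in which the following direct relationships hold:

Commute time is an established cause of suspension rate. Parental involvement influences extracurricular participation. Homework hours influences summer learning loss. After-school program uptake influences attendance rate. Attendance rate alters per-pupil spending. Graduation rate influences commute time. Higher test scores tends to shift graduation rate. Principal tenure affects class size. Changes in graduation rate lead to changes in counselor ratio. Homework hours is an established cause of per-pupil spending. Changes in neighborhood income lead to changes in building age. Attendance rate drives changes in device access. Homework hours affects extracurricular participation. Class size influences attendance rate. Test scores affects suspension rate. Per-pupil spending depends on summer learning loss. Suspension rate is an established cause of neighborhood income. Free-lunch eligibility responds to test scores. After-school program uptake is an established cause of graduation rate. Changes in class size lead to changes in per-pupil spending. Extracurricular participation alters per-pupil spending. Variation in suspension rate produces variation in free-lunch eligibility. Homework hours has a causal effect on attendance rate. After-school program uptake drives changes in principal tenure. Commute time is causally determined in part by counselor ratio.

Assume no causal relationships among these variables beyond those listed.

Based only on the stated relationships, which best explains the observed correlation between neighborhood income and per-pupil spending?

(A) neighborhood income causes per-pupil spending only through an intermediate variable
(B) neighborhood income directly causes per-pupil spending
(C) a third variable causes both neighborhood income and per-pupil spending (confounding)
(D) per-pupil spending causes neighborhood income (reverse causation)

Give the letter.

C

After-school program uptake causes neighborhood income (after-school program uptake → graduation rate → commute time → suspension rate → neighborhood income) and per-pupil spending (after-school program uptake → attendance rate → per-pupil spending) — a common cause creating the correlation.
There is no stated path from neighborhood income to per-pupil spending or from per-pupil spending to neighborhood income, so neither direct nor reverse causation applies.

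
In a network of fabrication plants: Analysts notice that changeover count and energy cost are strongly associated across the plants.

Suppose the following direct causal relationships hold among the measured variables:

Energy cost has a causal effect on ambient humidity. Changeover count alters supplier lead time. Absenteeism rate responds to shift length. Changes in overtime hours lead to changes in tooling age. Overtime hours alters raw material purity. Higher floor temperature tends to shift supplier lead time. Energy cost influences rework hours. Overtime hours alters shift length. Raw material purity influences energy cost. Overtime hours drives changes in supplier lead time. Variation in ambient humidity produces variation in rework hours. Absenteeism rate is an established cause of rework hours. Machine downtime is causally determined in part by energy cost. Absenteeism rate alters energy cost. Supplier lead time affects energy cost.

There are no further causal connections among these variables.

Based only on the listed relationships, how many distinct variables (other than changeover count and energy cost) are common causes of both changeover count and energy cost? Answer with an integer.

0

No listed variable has a causal path to both changeover count and energy cost, so there are no common causes.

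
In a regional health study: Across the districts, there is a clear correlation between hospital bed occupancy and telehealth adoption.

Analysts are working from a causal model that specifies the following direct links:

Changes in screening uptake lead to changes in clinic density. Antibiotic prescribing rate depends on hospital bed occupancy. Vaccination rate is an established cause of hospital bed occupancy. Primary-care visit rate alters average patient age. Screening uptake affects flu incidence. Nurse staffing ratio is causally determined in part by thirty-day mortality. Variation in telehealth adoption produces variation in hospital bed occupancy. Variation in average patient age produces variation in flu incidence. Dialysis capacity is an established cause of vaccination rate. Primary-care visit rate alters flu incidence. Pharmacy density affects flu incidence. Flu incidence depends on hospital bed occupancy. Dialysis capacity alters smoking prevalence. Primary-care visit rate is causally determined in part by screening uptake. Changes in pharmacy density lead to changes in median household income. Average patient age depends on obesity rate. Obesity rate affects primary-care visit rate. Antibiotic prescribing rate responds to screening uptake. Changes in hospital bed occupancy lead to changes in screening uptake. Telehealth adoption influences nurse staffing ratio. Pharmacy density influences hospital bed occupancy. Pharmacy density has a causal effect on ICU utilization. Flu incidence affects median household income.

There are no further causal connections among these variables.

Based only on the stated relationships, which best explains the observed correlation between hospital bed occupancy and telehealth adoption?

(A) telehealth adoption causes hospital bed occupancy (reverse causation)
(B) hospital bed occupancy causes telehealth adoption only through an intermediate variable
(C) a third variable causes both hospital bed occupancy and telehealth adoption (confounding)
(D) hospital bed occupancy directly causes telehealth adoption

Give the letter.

A

The stated link runs telehealth adoption → hospital bed occupancy; hospital bed occupancy has no causal path to telehealth adoption. No variable causes both, so confounding is ruled out. The correlation reflects reverse causation.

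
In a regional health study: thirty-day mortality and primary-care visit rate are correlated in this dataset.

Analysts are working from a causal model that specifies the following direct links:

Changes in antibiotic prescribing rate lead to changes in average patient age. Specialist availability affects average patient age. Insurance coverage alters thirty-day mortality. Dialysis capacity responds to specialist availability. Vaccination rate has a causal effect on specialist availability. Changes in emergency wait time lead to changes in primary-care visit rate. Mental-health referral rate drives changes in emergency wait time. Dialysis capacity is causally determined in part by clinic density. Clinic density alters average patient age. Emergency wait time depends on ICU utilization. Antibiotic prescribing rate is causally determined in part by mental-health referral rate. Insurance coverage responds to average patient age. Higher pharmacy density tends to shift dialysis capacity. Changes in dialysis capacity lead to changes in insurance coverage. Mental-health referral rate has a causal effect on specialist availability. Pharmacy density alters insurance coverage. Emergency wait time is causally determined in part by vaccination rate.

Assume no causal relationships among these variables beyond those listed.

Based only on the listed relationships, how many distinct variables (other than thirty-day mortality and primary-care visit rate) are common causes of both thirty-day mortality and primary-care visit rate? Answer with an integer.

The common causes are: mental-health referral rate (to thirty-day mortality via mental-health referral rate → specialist availability → average patient age → insurance coverage → thirty-day mortality; to primary-care visit rate via mental-health referral rate → emergency wait time → primary-care visit rate); vaccination rate (to thirty-day mortality via vaccination rate → specialist availability → average patient age → insurance coverage → thirty-day mortality; to primary-care visit rate via vaccination rate → emergency wait time → primary-care visit rate).
Every other variable lacks a causal path to at least one of thirty-day mortality and primary-care visit rate.

2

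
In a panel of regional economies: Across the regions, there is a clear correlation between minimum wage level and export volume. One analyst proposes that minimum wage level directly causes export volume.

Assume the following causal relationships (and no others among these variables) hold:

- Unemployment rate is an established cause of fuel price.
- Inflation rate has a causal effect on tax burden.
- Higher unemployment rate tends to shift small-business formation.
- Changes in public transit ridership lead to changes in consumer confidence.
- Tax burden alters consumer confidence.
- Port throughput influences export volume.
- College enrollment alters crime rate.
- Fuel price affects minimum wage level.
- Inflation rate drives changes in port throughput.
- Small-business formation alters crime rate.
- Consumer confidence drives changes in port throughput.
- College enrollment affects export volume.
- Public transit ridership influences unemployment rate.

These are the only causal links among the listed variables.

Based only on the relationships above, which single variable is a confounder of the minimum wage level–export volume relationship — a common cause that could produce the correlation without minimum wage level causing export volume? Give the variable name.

public transit ridership

Public transit ridership has a causal path to minimum wage level (public transit ridership → unemployment rate → fuel price → minimum wage level) and a separate causal path to export volume (public transit ridership → consumer confidence → port throughput → export volume), so it is a common cause of both.
No stated relationship gives minimum wage level a causal route to export volume, so the correlation is explained by the shared upstream cause rather than a direct effect.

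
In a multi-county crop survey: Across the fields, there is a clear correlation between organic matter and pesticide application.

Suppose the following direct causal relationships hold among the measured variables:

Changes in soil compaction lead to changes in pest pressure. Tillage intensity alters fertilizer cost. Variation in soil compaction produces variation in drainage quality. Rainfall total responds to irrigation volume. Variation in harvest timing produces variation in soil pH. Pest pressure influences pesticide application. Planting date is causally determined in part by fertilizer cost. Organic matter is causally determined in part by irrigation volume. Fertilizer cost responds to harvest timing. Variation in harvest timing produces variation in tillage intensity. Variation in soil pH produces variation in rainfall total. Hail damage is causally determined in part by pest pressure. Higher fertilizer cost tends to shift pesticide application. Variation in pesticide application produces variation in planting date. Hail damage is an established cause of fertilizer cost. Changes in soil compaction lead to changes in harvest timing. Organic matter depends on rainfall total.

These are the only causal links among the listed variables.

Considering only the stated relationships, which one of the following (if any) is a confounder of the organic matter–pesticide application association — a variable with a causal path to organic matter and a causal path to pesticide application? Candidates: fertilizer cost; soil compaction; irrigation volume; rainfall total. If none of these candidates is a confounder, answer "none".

Soil compaction causes organic matter (soil compaction → harvest timing → soil pH → rainfall total → organic matter) and also causes pesticide application (soil compaction → pest pressure → pesticide application); it is a common cause of both.
Each of the other candidates lacks a causal path to at least one of organic matter and pesticide application, so they do not confound the relationship.

soil compaction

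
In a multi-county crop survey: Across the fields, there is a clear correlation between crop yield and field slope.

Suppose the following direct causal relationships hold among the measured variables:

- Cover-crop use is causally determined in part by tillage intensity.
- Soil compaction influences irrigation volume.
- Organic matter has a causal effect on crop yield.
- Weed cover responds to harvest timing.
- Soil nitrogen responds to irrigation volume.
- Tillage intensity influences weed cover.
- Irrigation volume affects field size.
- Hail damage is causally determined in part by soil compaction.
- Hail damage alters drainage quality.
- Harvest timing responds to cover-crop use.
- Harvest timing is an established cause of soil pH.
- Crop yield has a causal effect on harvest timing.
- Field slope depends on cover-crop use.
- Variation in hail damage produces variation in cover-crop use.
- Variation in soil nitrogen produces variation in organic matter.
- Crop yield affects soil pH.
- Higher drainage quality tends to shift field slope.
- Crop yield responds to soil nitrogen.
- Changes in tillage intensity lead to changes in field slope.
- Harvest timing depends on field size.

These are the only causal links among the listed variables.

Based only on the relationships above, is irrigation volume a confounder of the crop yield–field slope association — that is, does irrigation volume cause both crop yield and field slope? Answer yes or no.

no

Irrigation volume has no stated causal path to field slope. A confounder must cause both variables, so irrigation volume does not qualify.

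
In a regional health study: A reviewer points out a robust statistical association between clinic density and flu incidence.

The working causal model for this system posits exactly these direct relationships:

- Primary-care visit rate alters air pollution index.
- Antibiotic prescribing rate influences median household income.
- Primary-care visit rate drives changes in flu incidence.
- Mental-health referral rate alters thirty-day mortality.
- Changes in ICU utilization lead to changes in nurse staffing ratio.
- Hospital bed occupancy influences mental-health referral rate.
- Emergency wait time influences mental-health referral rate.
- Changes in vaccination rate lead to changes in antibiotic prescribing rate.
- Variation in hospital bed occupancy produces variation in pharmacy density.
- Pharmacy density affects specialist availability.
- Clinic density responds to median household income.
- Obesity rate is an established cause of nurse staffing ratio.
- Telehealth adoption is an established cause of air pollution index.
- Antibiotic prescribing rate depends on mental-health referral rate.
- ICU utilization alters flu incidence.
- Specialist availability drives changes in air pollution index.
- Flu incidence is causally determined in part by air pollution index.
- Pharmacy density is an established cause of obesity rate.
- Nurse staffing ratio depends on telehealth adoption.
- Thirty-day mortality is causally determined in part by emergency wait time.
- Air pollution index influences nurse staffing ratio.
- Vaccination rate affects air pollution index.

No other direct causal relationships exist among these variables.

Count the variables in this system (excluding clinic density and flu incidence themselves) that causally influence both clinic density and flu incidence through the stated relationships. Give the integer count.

The common causes are: hospital bed occupancy (to clinic density via hospital bed occupancy → mental-health referral rate → antibiotic prescribing rate → median household income → clinic density; to flu incidence via hospital bed occupancy → pharmacy density → specialist availability → air pollution index → flu incidence); vaccination rate (to clinic density via vaccination rate → antibiotic prescribing rate → median household income → clinic density; to flu incidence via vaccination rate → air pollution index → flu incidence).
Every other variable lacks a causal path to at least one of clinic density and flu incidence.

2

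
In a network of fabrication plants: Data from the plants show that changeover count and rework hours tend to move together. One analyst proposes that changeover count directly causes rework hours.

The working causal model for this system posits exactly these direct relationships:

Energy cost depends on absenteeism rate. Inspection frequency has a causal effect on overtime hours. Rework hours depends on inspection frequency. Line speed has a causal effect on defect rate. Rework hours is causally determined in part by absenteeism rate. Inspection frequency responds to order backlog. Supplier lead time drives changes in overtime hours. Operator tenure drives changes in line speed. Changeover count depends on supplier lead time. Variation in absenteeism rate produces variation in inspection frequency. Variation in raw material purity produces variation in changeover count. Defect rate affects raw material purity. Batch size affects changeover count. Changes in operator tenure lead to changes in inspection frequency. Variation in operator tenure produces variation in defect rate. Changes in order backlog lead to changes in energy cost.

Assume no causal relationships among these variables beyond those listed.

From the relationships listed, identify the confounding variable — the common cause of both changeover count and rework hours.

Operator tenure has a causal path to changeover count (operator tenure → defect rate → raw material purity → changeover count) and a separate causal path to rework hours (operator tenure → inspection frequency → rework hours), so it is a common cause of both.
No stated relationship gives changeover count a causal route to rework hours, so the correlation is explained by the shared upstream cause rather than a direct effect.

operator tenure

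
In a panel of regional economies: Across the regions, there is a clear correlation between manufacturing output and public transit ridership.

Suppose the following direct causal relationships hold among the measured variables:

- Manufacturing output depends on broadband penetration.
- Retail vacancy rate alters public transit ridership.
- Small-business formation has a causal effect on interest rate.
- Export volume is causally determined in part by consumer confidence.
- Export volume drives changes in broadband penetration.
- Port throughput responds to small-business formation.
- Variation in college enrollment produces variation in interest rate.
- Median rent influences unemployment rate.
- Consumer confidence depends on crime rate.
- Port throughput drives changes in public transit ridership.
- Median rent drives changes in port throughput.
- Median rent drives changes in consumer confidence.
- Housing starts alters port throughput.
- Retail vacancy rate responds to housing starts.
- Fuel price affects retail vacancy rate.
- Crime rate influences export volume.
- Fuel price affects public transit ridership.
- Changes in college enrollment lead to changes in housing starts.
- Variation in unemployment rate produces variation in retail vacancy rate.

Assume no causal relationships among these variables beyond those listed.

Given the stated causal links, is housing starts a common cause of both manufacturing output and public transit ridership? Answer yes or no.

no

Housing starts has no stated causal path to manufacturing output. A confounder must cause both variables, so housing starts does not qualify.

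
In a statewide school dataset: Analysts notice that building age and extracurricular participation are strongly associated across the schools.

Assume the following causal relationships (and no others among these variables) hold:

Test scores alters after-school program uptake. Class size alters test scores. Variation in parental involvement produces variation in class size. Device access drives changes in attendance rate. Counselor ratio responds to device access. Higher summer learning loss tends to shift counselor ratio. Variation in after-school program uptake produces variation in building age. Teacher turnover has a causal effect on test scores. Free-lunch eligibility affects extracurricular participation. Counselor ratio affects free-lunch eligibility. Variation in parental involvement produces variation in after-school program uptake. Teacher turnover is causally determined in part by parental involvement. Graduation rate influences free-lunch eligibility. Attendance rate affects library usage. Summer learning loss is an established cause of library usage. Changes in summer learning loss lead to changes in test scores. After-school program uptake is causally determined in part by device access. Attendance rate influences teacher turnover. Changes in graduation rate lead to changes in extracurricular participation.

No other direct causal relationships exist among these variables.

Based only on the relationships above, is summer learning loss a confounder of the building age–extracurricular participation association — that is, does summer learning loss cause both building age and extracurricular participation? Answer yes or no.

yes

Summer learning loss has a causal path to building age (summer learning loss → test scores → after-school program uptake → building age) and to extracurricular participation (summer learning loss → counselor ratio → free-lunch eligibility → extracurricular participation), so it is a common cause of both — a confounder.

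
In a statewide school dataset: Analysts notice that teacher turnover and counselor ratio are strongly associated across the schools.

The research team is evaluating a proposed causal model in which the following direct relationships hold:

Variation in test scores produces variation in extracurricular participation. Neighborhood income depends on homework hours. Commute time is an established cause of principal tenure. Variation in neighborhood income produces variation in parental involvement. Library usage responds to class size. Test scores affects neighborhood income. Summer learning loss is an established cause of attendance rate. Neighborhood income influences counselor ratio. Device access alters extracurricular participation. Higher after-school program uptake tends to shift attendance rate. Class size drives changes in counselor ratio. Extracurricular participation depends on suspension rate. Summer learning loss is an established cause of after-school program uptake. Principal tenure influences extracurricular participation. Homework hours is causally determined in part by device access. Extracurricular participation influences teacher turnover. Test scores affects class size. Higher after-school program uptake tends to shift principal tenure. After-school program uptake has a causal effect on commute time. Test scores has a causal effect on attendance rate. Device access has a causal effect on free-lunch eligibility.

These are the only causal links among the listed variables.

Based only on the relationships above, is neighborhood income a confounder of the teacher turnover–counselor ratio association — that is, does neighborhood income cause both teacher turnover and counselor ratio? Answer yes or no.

Neighborhood income has no stated causal path to teacher turnover. A confounder must cause both variables, so neighborhood income does not qualify.

no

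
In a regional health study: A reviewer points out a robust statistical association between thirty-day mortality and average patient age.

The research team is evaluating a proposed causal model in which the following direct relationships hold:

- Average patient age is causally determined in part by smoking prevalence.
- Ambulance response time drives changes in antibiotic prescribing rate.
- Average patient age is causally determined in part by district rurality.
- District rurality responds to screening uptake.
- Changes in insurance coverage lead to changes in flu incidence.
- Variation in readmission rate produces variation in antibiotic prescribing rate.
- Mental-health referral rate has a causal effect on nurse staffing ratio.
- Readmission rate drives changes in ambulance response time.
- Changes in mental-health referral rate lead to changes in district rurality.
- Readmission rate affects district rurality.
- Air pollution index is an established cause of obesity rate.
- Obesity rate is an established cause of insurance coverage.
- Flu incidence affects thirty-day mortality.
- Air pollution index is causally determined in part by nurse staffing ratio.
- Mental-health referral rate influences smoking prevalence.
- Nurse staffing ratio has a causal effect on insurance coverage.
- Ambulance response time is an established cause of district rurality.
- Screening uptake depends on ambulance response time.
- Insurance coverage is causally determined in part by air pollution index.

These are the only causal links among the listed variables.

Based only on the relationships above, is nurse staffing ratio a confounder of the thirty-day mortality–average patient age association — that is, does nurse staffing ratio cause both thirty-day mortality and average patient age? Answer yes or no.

Nurse staffing ratio has no stated causal path to average patient age. A confounder must cause both variables, so nurse staffing ratio does not qualify.

no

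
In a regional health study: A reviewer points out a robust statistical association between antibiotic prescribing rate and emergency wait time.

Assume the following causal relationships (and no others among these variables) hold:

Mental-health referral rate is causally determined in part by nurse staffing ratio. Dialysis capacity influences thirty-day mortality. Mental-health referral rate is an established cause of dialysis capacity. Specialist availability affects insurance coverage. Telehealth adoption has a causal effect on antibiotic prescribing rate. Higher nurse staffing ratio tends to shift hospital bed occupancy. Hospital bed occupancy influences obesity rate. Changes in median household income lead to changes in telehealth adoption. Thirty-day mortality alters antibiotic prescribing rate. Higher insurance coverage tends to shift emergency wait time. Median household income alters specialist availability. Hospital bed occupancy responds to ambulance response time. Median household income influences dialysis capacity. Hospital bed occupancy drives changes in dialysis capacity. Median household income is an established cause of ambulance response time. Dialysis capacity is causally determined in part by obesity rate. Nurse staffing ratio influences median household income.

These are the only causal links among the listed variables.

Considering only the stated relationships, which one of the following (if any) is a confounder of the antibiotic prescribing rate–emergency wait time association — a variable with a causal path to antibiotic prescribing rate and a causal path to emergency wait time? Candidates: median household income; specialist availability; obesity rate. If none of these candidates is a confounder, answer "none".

Median household income causes antibiotic prescribing rate (median household income → telehealth adoption → antibiotic prescribing rate) and also causes emergency wait time (median household income → specialist availability → insurance coverage → emergency wait time); it is a common cause of both.
Each of the other candidates lacks a causal path to at least one of antibiotic prescribing rate and emergency wait time, so they do not confound the relationship.

median household income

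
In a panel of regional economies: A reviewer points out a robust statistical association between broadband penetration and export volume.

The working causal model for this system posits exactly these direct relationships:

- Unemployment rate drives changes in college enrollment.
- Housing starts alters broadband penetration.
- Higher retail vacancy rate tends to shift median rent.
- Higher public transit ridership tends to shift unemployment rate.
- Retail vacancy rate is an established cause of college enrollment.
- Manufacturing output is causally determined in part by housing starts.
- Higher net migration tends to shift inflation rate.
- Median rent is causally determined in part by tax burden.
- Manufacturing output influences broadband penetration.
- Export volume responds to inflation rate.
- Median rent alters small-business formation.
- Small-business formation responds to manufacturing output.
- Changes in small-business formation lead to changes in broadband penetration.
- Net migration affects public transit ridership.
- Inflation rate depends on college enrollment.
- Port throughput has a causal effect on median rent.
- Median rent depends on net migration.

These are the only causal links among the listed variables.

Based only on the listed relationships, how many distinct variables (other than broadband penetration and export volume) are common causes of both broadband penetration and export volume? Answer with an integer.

2

The common causes are: net migration (to broadband penetration via net migration → median rent → small-business formation → broadband penetration; to export volume via net migration → inflation rate → export volume); retail vacancy rate (to broadband penetration via retail vacancy rate → median rent → small-business formation → broadband penetration; to export volume via retail vacancy rate → college enrollment → inflation rate → export volume).
Every other variable lacks a causal path to at least one of broadband penetration and export volume.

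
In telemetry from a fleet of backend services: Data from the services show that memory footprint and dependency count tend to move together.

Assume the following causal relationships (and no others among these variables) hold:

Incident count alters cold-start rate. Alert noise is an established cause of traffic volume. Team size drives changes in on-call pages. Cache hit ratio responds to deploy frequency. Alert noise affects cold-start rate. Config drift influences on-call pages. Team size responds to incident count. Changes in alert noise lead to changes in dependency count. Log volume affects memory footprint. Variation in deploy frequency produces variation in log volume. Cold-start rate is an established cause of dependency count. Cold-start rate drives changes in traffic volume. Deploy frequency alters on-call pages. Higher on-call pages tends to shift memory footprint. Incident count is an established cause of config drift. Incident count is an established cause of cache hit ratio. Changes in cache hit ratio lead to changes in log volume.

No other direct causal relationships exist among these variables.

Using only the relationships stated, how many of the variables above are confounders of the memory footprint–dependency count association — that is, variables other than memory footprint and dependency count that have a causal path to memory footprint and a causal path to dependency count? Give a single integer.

1

The common causes are: incident count (to memory footprint via incident count → cache hit ratio → log volume → memory footprint; to dependency count via incident count → cold-start rate → dependency count).
Every other variable lacks a causal path to at least one of memory footprint and dependency count.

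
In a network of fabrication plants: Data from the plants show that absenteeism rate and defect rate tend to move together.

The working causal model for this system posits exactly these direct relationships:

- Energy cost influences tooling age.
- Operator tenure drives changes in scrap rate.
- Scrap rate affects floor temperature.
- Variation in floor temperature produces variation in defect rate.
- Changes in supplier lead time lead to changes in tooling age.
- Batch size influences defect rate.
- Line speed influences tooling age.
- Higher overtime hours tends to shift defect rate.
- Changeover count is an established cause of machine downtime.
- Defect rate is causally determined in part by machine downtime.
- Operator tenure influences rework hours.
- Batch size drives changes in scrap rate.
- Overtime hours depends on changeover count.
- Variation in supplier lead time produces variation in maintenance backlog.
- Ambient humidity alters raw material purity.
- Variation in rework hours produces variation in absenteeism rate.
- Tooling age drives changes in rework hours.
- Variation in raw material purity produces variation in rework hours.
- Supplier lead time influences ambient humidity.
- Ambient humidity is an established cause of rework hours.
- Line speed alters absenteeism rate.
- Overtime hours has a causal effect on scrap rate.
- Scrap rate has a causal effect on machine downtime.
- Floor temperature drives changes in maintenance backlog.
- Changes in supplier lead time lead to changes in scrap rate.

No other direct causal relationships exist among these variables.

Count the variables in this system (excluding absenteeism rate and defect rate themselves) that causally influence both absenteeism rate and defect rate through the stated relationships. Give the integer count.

The common causes are: operator tenure (to absenteeism rate via operator tenure → rework hours → absenteeism rate; to defect rate via operator tenure → scrap rate → machine downtime → defect rate); supplier lead time (to absenteeism rate via supplier lead time → ambient humidity → rework hours → absenteeism rate; to defect rate via supplier lead time → scrap rate → machine downtime → defect rate).
Every other variable lacks a causal path to at least one of absenteeism rate and defect rate.

2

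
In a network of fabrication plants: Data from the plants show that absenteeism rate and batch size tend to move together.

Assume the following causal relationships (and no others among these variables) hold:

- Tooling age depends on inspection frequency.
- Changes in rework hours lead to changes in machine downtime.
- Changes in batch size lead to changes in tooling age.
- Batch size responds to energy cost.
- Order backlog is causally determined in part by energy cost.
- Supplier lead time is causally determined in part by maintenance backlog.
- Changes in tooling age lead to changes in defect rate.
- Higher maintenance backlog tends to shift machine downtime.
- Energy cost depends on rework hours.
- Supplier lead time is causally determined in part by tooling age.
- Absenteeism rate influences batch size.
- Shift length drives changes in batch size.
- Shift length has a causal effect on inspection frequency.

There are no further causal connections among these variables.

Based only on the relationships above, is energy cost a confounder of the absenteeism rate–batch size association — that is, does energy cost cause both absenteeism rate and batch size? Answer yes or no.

Energy cost has no stated causal path to absenteeism rate. A confounder must cause both variables, so energy cost does not qualify.

no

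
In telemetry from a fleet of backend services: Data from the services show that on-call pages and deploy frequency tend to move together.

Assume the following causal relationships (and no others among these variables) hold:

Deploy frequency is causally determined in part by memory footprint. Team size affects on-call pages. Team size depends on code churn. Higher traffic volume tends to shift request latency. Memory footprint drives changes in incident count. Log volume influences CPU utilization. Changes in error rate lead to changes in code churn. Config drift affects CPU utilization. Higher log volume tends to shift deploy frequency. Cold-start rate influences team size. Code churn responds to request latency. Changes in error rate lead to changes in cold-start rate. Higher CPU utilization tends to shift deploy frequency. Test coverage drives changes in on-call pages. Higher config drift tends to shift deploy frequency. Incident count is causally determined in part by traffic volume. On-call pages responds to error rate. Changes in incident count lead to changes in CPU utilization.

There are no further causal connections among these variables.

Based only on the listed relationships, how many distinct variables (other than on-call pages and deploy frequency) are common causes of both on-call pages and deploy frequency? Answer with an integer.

1

The common causes are: traffic volume (to on-call pages via traffic volume → request latency → code churn → team size → on-call pages; to deploy frequency via traffic volume → incident count → CPU utilization → deploy frequency).
Every other variable lacks a causal path to at least one of on-call pages and deploy frequency.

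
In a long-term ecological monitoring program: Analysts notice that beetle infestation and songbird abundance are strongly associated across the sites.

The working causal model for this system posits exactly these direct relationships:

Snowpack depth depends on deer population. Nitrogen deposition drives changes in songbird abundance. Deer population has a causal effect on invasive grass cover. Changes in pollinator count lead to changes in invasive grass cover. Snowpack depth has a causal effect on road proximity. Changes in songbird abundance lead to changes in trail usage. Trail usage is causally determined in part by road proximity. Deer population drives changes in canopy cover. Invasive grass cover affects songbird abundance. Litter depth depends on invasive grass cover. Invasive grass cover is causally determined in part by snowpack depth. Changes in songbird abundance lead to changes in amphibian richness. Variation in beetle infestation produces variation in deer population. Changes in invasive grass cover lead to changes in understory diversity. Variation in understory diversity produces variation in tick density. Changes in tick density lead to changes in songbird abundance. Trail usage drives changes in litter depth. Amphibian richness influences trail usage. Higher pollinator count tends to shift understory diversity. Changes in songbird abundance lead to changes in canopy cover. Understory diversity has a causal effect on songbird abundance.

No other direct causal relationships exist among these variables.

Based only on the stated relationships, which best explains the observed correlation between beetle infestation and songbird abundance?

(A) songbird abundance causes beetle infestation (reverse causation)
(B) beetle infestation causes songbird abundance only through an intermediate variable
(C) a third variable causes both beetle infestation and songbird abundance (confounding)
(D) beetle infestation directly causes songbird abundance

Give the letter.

B

Beetle infestation reaches songbird abundance through beetle infestation → deer population → invasive grass cover → songbird abundance — an indirect causal chain with no direct beetle infestation → songbird abundance link. No variable causes both beetle infestation and songbird abundance, so confounding is ruled out; the effect is mediated.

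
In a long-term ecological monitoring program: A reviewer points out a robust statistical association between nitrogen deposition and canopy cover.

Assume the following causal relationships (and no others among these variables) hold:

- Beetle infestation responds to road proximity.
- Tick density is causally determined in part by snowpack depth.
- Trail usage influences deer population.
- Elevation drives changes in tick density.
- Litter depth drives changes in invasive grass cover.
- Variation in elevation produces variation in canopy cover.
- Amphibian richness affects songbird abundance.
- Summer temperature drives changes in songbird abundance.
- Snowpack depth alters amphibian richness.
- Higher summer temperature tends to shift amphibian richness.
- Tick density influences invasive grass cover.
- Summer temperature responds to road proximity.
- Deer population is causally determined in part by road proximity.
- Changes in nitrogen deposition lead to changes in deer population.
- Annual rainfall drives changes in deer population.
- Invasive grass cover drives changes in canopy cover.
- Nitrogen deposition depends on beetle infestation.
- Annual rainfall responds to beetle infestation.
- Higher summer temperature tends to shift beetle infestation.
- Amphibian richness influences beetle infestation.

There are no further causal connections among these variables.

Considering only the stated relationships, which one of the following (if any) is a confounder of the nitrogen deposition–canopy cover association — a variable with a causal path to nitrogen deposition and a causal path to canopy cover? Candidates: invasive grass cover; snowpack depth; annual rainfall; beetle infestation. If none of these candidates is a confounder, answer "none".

Snowpack depth causes nitrogen deposition (snowpack depth → amphibian richness → beetle infestation → nitrogen deposition) and also causes canopy cover (snowpack depth → tick density → invasive grass cover → canopy cover); it is a common cause of both.
Each of the other candidates lacks a causal path to at least one of nitrogen deposition and canopy cover, so they do not confound the relationship.

snowpack depth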